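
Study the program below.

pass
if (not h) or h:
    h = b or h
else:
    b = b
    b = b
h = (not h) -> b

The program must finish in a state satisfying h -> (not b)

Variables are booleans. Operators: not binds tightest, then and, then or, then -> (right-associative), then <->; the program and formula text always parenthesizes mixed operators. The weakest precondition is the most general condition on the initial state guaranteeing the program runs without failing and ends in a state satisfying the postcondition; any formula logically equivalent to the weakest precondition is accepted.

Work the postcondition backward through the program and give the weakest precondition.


Working backward. After the program, h -> (not b) must hold.
Before h := (not h) -> b: ((not h) -> b) -> (not b)
Then branch requires ((not (b or h)) -> b) -> (not b); else branch requires ((not h) -> b) -> (not b).
Before the if: ((not (b or h)) -> b) -> (not b)
Before skip: ((not (b or h)) -> b) -> (not b)
Answer: WP = ((not (b or h)) -> b) -> (not b)


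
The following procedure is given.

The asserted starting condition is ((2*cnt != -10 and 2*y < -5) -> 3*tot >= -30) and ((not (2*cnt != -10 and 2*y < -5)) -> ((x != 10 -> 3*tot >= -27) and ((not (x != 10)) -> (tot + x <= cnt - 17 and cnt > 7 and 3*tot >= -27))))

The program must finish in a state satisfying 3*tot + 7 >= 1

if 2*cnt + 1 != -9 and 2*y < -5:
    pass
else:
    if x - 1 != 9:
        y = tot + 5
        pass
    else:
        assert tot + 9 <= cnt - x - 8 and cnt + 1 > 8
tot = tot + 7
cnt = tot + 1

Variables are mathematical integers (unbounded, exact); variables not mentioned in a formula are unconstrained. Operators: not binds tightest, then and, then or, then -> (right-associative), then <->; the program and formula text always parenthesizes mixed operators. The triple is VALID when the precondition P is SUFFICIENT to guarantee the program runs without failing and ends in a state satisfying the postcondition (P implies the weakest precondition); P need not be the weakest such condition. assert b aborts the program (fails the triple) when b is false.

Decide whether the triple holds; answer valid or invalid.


Working backward. After the program, the postcondition 3*tot + 7 >= 1 must hold; in canonical form it is 3*tot >= -6.
Before cnt := tot + 1: 3*tot >= -6
Before tot := tot + 7: 3*tot >= -27
Then branch requires 3*tot >= -27; else branch requires (x != 10 -> 3*tot >= -27) and ((not (x != 10)) -> (tot + x <= cnt - 17 and cnt > 7 and 3*tot >= -27)).
Before the if: ((2*cnt != -10 and 2*y < -5) -> 3*tot >= -27) and ((not (2*cnt != -10 and 2*y < -5)) -> ((x != 10 -> 3*tot >= -27) and ((not (x != 10)) -> (tot + x <= cnt - 17 and cnt > 7 and 3*tot >= -27))))
The weakest precondition is ((2*cnt != -10 and 2*y < -5) -> 3*tot >= -27) and ((not (2*cnt != -10 and 2*y < -5)) -> ((x != 10 -> 3*tot >= -27) and ((not (x != 10)) -> (tot + x <= cnt - 17 and cnt > 7 and 3*tot >= -27)))).
Check whether ((2*cnt != -10 and 2*y < -5) -> 3*tot >= -30) and ((not (2*cnt != -10 and 2*y < -5)) -> ((x != 10 -> 3*tot >= -27) and ((not (x != 10)) -> (tot + x <= cnt - 17 and cnt > 7 and 3*tot >= -27)))) implies it.
Countermodel: at the initial state cnt = -4, tot = -10, x = 0, y = -3, the precondition holds but the weakest precondition fails.
Answer: invalid


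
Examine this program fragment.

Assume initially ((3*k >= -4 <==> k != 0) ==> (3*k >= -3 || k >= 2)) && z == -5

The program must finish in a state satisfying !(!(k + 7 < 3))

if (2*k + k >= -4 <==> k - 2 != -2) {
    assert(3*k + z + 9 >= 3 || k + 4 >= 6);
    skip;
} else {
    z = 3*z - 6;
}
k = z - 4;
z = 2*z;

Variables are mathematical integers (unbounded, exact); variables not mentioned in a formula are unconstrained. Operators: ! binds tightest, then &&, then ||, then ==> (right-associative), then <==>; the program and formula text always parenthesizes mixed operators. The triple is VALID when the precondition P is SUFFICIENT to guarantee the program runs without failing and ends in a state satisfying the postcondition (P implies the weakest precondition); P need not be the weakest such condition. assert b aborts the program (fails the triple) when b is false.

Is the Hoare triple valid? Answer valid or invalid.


Working backward. After the program, the postcondition !(!(k + 7 < 3)) must hold; in canonical form it is k < -4.
Before z := 2*z: k < -4
Before k := z - 4: z < 0
Then branch requires (3*k + z >= -6 || k >= 2) && z < 0; else branch requires 3*z < 6.
Before the if: ((3*k >= -4 <==> k != 0) ==> ((3*k + z >= -6 || k >= 2) && z < 0)) && ((!(3*k >= -4 <==> k != 0)) ==> 3*z < 6)
The weakest precondition is ((3*k >= -4 <==> k != 0) ==> ((3*k + z >= -6 || k >= 2) && z < 0)) && ((!(3*k >= -4 <==> k != 0)) ==> 3*z < 6).
Check whether ((3*k >= -4 <==> k != 0) ==> (3*k >= -3 || k >= 2)) && z == -5 implies it.
Countermodel: at the initial state k = -1, z = -5, the precondition holds but the weakest precondition fails.
Answer: invalid


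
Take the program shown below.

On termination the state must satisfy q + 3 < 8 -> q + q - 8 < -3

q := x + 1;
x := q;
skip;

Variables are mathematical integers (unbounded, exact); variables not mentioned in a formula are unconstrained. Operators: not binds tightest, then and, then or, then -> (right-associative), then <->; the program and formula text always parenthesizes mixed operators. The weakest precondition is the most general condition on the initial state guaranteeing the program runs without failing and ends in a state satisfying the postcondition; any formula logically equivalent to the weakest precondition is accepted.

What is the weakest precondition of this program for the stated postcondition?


Working backward. After the program, the postcondition q + 3 < 8 -> q + q - 8 < -3 must hold; in canonical form it is q < 5 -> 2*q < 5.
Before skip: q < 5 -> 2*q < 5
Before x := q: q < 5 -> 2*q < 5
Before q := x + 1: x < 4 -> 2*x < 3
Answer: WP = x < 4 -> 2*x < 3


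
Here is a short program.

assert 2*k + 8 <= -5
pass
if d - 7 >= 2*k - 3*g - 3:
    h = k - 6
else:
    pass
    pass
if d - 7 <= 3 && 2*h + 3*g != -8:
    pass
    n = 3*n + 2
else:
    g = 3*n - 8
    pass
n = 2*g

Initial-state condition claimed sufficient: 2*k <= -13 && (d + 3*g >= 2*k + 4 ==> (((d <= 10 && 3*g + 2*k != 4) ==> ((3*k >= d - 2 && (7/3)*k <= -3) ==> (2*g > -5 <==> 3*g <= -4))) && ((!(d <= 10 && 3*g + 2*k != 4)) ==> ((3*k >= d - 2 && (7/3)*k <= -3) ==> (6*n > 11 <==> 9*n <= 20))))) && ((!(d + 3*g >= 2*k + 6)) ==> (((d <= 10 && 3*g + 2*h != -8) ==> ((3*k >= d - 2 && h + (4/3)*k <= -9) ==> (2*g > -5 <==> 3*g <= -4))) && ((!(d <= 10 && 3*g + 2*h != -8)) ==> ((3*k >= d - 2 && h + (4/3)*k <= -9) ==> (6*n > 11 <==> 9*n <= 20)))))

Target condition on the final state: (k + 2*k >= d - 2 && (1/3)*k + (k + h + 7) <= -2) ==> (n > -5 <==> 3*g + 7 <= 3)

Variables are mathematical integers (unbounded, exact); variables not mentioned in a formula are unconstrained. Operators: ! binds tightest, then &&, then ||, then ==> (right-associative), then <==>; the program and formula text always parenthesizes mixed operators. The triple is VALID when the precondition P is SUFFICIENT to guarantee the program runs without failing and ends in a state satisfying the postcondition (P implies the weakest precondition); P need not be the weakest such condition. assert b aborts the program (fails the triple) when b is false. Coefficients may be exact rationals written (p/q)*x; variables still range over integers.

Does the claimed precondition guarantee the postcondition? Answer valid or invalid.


Working backward. After the program, the postcondition (k + 2*k >= d - 2 && (1/3)*k + (k + h + 7) <= -2) ==> (n > -5 <==> 3*g + 7 <= 3) must hold; in canonical form it is (3*k >= d - 2 && h + (4/3)*k <= -9) ==> (n > -5 <==> 3*g <= -4).
Before n := 2*g: (3*k >= d - 2 && h + (4/3)*k <= -9) ==> (2*g > -5 <==> 3*g <= -4)
Then branch requires (3*k >= d - 2 && h + (4/3)*k <= -9) ==> (2*g > -5 <==> 3*g <= -4); else branch requires (3*k >= d - 2 && h + (4/3)*k <= -9) ==> (6*n > 11 <==> 9*n <= 20).
Before the if: ((d <= 10 && 3*g + 2*h != -8) ==> ((3*k >= d - 2 && h + (4/3)*k <= -9) ==> (2*g > -5 <==> 3*g <= -4))) && ((!(d <= 10 && 3*g + 2*h != -8)) ==> ((3*k >= d - 2 && h + (4/3)*k <= -9) ==> (6*n > 11 <==> 9*n <= 20)))
Then branch requires ((d <= 10 && 3*g + 2*k != 4) ==> ((3*k >= d - 2 && (7/3)*k <= -3) ==> (2*g > -5 <==> 3*g <= -4))) && ((!(d <= 10 && 3*g + 2*k != 4)) ==> ((3*k >= d - 2 && (7/3)*k <= -3) ==> (6*n > 11 <==> 9*n <= 20))); else branch requires ((d <= 10 && 3*g + 2*h != -8) ==> ((3*k >= d - 2 && h + (4/3)*k <= -9) ==> (2*g > -5 <==> 3*g <= -4))) && ((!(d <= 10 && 3*g + 2*h != -8)) ==> ((3*k >= d - 2 && h + (4/3)*k <= -9) ==> (6*n > 11 <==> 9*n <= 20))).
Before the if: (d + 3*g >= 2*k + 4 ==> (((d <= 10 && 3*g + 2*k != 4) ==> ((3*k >= d - 2 && (7/3)*k <= -3) ==> (2*g > -5 <==> 3*g <= -4))) && ((!(d <= 10 && 3*g + 2*k != 4)) ==> ((3*k >= d - 2 && (7/3)*k <= -3) ==> (6*n > 11 <==> 9*n <= 20))))) && ((!(d + 3*g >= 2*k + 4)) ==> (((d <= 10 && 3*g + 2*h != -8) ==> ((3*k >= d - 2 && h + (4/3)*k <= -9) ==> (2*g > -5 <==> 3*g <= -4))) && ((!(d <= 10 && 3*g + 2*h != -8)) ==> ((3*k >= d - 2 && h + (4/3)*k <= -9) ==> (6*n > 11 <==> 9*n <= 20)))))
Before skip: (d + 3*g >= 2*k + 4 ==> (((d <= 10 && 3*g + 2*k != 4) ==> ((3*k >= d - 2 && (7/3)*k <= -3) ==> (2*g > -5 <==> 3*g <= -4))) && ((!(d <= 10 && 3*g + 2*k != 4)) ==> ((3*k >= d - 2 && (7/3)*k <= -3) ==> (6*n > 11 <==> 9*n <= 20))))) && ((!(d + 3*g >= 2*k + 4)) ==> (((d <= 10 && 3*g + 2*h != -8) ==> ((3*k >= d - 2 && h + (4/3)*k <= -9) ==> (2*g > -5 <==> 3*g <= -4))) && ((!(d <= 10 && 3*g + 2*h != -8)) ==> ((3*k >= d - 2 && h + (4/3)*k <= -9) ==> (6*n > 11 <==> 9*n <= 20)))))
Before assert 2*k + 8 <= -5: 2*k <= -13 && (d + 3*g >= 2*k + 4 ==> (((d <= 10 && 3*g + 2*k != 4) ==> ((3*k >= d - 2 && (7/3)*k <= -3) ==> (2*g > -5 <==> 3*g <= -4))) && ((!(d <= 10 && 3*g + 2*k != 4)) ==> ((3*k >= d - 2 && (7/3)*k <= -3) ==> (6*n > 11 <==> 9*n <= 20))))) && ((!(d + 3*g >= 2*k + 4)) ==> (((d <= 10 && 3*g + 2*h != -8) ==> ((3*k >= d - 2 && h + (4/3)*k <= -9) ==> (2*g > -5 <==> 3*g <= -4))) && ((!(d <= 10 && 3*g + 2*h != -8)) ==> ((3*k >= d - 2 && h + (4/3)*k <= -9) ==> (6*n > 11 <==> 9*n <= 20)))))
The weakest precondition is 2*k <= -13 && (d + 3*g >= 2*k + 4 ==> (((d <= 10 && 3*g + 2*k != 4) ==> ((3*k >= d - 2 && (7/3)*k <= -3) ==> (2*g > -5 <==> 3*g <= -4))) && ((!(d <= 10 && 3*g + 2*k != 4)) ==> ((3*k >= d - 2 && (7/3)*k <= -3) ==> (6*n > 11 <==> 9*n <= 20))))) && ((!(d + 3*g >= 2*k + 4)) ==> (((d <= 10 && 3*g + 2*h != -8) ==> ((3*k >= d - 2 && h + (4/3)*k <= -9) ==> (2*g > -5 <==> 3*g <= -4))) && ((!(d <= 10 && 3*g + 2*h != -8)) ==> ((3*k >= d - 2 && h + (4/3)*k <= -9) ==> (6*n > 11 <==> 9*n <= 20))))).
Check whether 2*k <= -13 && (d + 3*g >= 2*k + 4 ==> (((d <= 10 && 3*g + 2*k != 4) ==> ((3*k >= d - 2 && (7/3)*k <= -3) ==> (2*g > -5 <==> 3*g <= -4))) && ((!(d <= 10 && 3*g + 2*k != 4)) ==> ((3*k >= d - 2 && (7/3)*k <= -3) ==> (6*n > 11 <==> 9*n <= 20))))) && ((!(d + 3*g >= 2*k + 6)) ==> (((d <= 10 && 3*g + 2*h != -8) ==> ((3*k >= d - 2 && h + (4/3)*k <= -9) ==> (2*g > -5 <==> 3*g <= -4))) && ((!(d <= 10 && 3*g + 2*h != -8)) ==> ((3*k >= d - 2 && h + (4/3)*k <= -9) ==> (6*n > 11 <==> 9*n <= 20))))) implies it.
Every state satisfying the precondition satisfies the weakest precondition: the implication holds.
Answer: valid


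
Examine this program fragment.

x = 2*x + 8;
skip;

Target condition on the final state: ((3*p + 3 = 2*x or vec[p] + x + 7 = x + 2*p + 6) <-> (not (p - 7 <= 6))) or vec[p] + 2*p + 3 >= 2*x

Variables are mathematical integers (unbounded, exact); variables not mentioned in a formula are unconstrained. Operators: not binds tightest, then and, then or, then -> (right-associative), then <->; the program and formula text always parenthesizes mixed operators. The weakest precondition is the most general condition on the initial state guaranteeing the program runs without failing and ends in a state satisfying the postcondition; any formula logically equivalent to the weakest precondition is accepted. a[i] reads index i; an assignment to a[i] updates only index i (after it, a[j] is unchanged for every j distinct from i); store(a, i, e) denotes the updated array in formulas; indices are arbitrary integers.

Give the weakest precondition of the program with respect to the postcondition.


Working backward. After the program, the postcondition ((3*p + 3 = 2*x or vec[p] + x + 7 = x + 2*p + 6) <-> (not (p - 7 <= 6))) or vec[p] + 2*p + 3 >= 2*x must hold; in canonical form it is ((3*p = 2*x - 3 or vec[p] = 2*p - 1) <-> (not (p <= 13))) or vec[p] + 2*p >= 2*x - 3.
Before skip: ((3*p = 2*x - 3 or vec[p] = 2*p - 1) <-> (not (p <= 13))) or vec[p] + 2*p >= 2*x - 3
Before x := 2*x + 8: ((3*p = 4*x + 13 or vec[p] = 2*p - 1) <-> (not (p <= 13))) or vec[p] + 2*p >= 4*x + 13
Answer: WP = ((3*p = 4*x + 13 or vec[p] = 2*p - 1) <-> (not (p <= 13))) or vec[p] + 2*p >= 4*x + 13


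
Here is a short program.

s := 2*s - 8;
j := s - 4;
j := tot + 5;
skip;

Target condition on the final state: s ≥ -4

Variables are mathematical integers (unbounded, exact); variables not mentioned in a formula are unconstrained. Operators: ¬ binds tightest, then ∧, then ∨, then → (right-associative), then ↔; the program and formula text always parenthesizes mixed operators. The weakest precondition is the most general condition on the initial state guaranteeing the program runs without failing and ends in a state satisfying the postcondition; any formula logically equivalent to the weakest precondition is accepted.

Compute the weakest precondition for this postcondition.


Working backward. After the program, s ≥ -4 must hold.
Before skip: s ≥ -4
Before j := tot + 5: s ≥ -4
Before j := s - 4: s ≥ -4
Before s := 2*s - 8: 2*s ≥ 4
Answer: WP = 2*s ≥ 4


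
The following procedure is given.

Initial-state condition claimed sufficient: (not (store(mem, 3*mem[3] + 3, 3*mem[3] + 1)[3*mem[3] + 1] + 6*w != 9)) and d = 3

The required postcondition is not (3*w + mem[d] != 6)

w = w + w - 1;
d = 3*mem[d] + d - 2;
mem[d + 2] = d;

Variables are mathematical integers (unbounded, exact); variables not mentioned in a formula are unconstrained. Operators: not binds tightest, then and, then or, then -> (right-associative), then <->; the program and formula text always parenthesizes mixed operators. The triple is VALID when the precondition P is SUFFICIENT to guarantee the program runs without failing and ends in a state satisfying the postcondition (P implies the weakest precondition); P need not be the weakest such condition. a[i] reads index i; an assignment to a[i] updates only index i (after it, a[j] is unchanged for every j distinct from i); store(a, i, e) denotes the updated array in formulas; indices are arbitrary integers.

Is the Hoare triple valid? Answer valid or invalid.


Working backward. After the program, the postcondition not (3*w + mem[d] != 6) must hold; in canonical form it is not (mem[d] + 3*w != 6).
Before mem[d + 2] := d: not (store(mem, d + 2, d)[d] + 3*w != 6)
Before d := 3*mem[d] + d - 2: not (store(mem, 3*mem[d] + d, 3*mem[d] + d - 2)[3*mem[d] + d - 2] + 3*w != 6)
Before w := w + w - 1: not (store(mem, 3*mem[d] + d, 3*mem[d] + d - 2)[3*mem[d] + d - 2] + 6*w != 9)
The weakest precondition is not (store(mem, 3*mem[d] + d, 3*mem[d] + d - 2)[3*mem[d] + d - 2] + 6*w != 9).
Check whether (not (store(mem, 3*mem[3] + 3, 3*mem[3] + 1)[3*mem[3] + 1] + 6*w != 9)) and d = 3 implies it.
Every state satisfying the precondition satisfies the weakest precondition: the implication holds.
Answer: valid


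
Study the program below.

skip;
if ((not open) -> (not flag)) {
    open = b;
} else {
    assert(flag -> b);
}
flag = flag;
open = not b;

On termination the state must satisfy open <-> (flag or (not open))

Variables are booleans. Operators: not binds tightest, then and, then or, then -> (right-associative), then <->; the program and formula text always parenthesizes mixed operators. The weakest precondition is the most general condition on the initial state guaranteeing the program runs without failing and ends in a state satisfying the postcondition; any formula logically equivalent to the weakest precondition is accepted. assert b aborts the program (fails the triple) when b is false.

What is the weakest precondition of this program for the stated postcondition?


Working backward. After the program, open <-> (flag or (not open)) must hold.
Before open := not b: (not b) <-> (flag or b)
Before flag := flag: (not b) <-> (flag or b)
Then branch requires (not b) <-> (flag or b); else branch requires (flag -> b) and ((not b) <-> (flag or b)).
Before the if: (((not open) -> (not flag)) -> ((not b) <-> (flag or b))) and ((not ((not open) -> (not flag))) -> ((flag -> b) and ((not b) <-> (flag or b))))
Before skip: (((not open) -> (not flag)) -> ((not b) <-> (flag or b))) and ((not ((not open) -> (not flag))) -> ((flag -> b) and ((not b) <-> (flag or b))))
Answer: WP = (((not open) -> (not flag)) -> ((not b) <-> (flag or b))) and ((not ((not open) -> (not flag))) -> ((flag -> b) and ((not b) <-> (flag or b))))


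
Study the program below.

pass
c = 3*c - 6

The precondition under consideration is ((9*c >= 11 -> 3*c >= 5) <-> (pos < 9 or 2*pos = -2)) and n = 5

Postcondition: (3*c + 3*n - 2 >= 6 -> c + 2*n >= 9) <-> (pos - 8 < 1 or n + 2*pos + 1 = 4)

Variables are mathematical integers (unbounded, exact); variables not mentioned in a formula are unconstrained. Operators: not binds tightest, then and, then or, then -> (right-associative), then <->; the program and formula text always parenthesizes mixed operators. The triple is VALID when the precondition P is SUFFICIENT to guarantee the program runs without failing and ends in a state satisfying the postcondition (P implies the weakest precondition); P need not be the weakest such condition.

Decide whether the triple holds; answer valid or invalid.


Working backward. After the program, the postcondition (3*c + 3*n - 2 >= 6 -> c + 2*n >= 9) <-> (pos - 8 < 1 or n + 2*pos + 1 = 4) must hold; in canonical form it is (3*c + 3*n >= 8 -> c + 2*n >= 9) <-> (pos < 9 or n + 2*pos = 3).
Before c := 3*c - 6: (9*c + 3*n >= 26 -> 3*c + 2*n >= 15) <-> (pos < 9 or n + 2*pos = 3)
Before skip: (9*c + 3*n >= 26 -> 3*c + 2*n >= 15) <-> (pos < 9 or n + 2*pos = 3)
The weakest precondition is (9*c + 3*n >= 26 -> 3*c + 2*n >= 15) <-> (pos < 9 or n + 2*pos = 3).
Check whether ((9*c >= 11 -> 3*c >= 5) <-> (pos < 9 or 2*pos = -2)) and n = 5 implies it.
Every state satisfying the precondition satisfies the weakest precondition: the implication holds.
Answer: valid


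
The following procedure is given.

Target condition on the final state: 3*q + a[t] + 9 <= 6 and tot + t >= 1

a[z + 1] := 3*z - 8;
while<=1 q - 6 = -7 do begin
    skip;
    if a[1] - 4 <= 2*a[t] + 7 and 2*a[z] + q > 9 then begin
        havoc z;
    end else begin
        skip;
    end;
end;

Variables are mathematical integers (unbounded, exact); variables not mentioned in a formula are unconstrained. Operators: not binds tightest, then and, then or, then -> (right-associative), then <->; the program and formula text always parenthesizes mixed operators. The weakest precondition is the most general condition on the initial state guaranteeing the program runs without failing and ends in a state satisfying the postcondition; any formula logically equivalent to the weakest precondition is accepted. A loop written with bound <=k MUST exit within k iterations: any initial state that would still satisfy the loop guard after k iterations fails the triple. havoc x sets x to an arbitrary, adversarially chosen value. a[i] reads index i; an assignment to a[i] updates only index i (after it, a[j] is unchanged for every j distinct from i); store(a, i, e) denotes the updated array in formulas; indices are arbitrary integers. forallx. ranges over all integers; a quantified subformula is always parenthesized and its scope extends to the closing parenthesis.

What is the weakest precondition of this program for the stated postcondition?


Working backward. After the program, the postcondition 3*q + a[t] + 9 <= 6 and tot + t >= 1 must hold; in canonical form it is a[t] + 3*q <= -3 and t + tot >= 1.
Before the loop (bound <=1), unroll the exhaustion recursion (WP_0 = exit-now case; WP_j = one more guarded iteration, up to j = 1):
  WP_0: (not (q = -1)) and a[t] + 3*q <= -3 and t + tot >= 1
  WP_1: (q = -1 -> (((a[1] <= 2*a[t] + 11 and 2*a[z] + q > 9) -> ((not (q = -1)) and a[t] + 3*q <= -3 and t + tot >= 1)) and ((not (a[1] <= 2*a[t] + 11 and 2*a[z] + q > 9)) -> ((not (q = -1)) and a[t] + 3*q <= -3 and t + tot >= 1)))) and ((not (q = -1)) -> (a[t] + 3*q <= -3 and t + tot >= 1))
So before the loop: (q = -1 -> (((a[1] <= 2*a[t] + 11 and 2*a[z] + q > 9) -> ((not (q = -1)) and a[t] + 3*q <= -3 and t + tot >= 1)) and ((not (a[1] <= 2*a[t] + 11 and 2*a[z] + q > 9)) -> ((not (q = -1)) and a[t] + 3*q <= -3 and t + tot >= 1)))) and ((not (q = -1)) -> (a[t] + 3*q <= -3 and t + tot >= 1))
Before a[z + 1] := 3*z - 8: (q = -1 -> (((store(a, z + 1, 3*z - 8)[1] <= 2*store(a, z + 1, 3*z - 8)[t] + 11 and 2*store(a, z + 1, 3*z - 8)[z] + q > 9) -> ((not (q = -1)) and store(a, z + 1, 3*z - 8)[t] + 3*q <= -3 and t + tot >= 1)) and ((not (store(a, z + 1, 3*z - 8)[1] <= 2*store(a, z + 1, 3*z - 8)[t] + 11 and 2*store(a, z + 1, 3*z - 8)[z] + q > 9)) -> ((not (q = -1)) and store(a, z + 1, 3*z - 8)[t] + 3*q <= -3 and t + tot >= 1)))) and ((not (q = -1)) -> (store(a, z + 1, 3*z - 8)[t] + 3*q <= -3 and t + tot >= 1))
Answer: WP = (q = -1 -> (((store(a, z + 1, 3*z - 8)[1] <= 2*store(a, z + 1, 3*z - 8)[t] + 11 and 2*store(a, z + 1, 3*z - 8)[z] + q > 9) -> ((not (q = -1)) and store(a, z + 1, 3*z - 8)[t] + 3*q <= -3 and t + tot >= 1)) and ((not (store(a, z + 1, 3*z - 8)[1] <= 2*store(a, z + 1, 3*z - 8)[t] + 11 and 2*store(a, z + 1, 3*z - 8)[z] + q > 9)) -> ((not (q = -1)) and store(a, z + 1, 3*z - 8)[t] + 3*q <= -3 and t + tot >= 1)))) and ((not (q = -1)) -> (store(a, z + 1, 3*z - 8)[t] + 3*q <= -3 and t + tot >= 1))


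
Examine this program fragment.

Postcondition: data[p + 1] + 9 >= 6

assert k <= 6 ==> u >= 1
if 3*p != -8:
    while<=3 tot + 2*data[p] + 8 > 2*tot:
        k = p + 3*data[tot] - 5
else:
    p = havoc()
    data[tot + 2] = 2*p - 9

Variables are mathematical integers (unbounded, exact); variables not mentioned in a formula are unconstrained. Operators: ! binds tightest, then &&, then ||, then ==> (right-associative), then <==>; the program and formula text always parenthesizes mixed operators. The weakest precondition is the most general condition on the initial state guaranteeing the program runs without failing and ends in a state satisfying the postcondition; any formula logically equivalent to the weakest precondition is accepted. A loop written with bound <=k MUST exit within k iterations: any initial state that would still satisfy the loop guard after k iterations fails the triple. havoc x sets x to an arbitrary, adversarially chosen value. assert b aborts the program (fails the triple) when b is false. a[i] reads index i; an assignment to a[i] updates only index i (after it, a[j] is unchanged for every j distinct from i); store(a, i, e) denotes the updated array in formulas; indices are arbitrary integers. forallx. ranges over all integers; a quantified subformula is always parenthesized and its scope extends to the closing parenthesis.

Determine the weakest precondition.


Working backward. After the program, the postcondition data[p + 1] + 9 >= 6 must hold; in canonical form it is data[p + 1] >= -3.
Then branch requires (2*data[p] > tot - 8 ==> ((2*data[p] > tot - 8 ==> ((2*data[p] > tot - 8 ==> ((!(2*data[p] > tot - 8)) && data[p + 1] >= -3)) && ((!(2*data[p] > tot - 8)) ==> data[p + 1] >= -3))) && ((!(2*data[p] > tot - 8)) ==> data[p + 1] >= -3))) && ((!(2*data[p] > tot - 8)) ==> data[p + 1] >= -3); else branch requires forall p_1. store(data, tot + 2, 2*p_1 - 9)[p_1 + 1] >= -3.
Before the if: (3*p != -8 ==> ((2*data[p] > tot - 8 ==> ((2*data[p] > tot - 8 ==> ((2*data[p] > tot - 8 ==> ((!(2*data[p] > tot - 8)) && data[p + 1] >= -3)) && ((!(2*data[p] > tot - 8)) ==> data[p + 1] >= -3))) && ((!(2*data[p] > tot - 8)) ==> data[p + 1] >= -3))) && ((!(2*data[p] > tot - 8)) ==> data[p + 1] >= -3))) && ((!(3*p != -8)) ==> (forall p_1. store(data, tot + 2, 2*p_1 - 9)[p_1 + 1] >= -3))
Before assert k <= 6 ==> u >= 1: (k <= 6 ==> u >= 1) && (3*p != -8 ==> ((2*data[p] > tot - 8 ==> ((2*data[p] > tot - 8 ==> ((2*data[p] > tot - 8 ==> ((!(2*data[p] > tot - 8)) && data[p + 1] >= -3)) && ((!(2*data[p] > tot - 8)) ==> data[p + 1] >= -3))) && ((!(2*data[p] > tot - 8)) ==> data[p + 1] >= -3))) && ((!(2*data[p] > tot - 8)) ==> data[p + 1] >= -3))) && ((!(3*p != -8)) ==> (forall p_1. store(data, tot + 2, 2*p_1 - 9)[p_1 + 1] >= -3))
Answer: WP = (k <= 6 ==> u >= 1) && (3*p != -8 ==> ((2*data[p] > tot - 8 ==> ((2*data[p] > tot - 8 ==> ((2*data[p] > tot - 8 ==> ((!(2*data[p] > tot - 8)) && data[p + 1] >= -3)) && ((!(2*data[p] > tot - 8)) ==> data[p + 1] >= -3))) && ((!(2*data[p] > tot - 8)) ==> data[p + 1] >= -3))) && ((!(2*data[p] > tot - 8)) ==> data[p + 1] >= -3))) && ((!(3*p != -8)) ==> (forall p_1. store(data, tot + 2, 2*p_1 - 9)[p_1 + 1] >= -3))


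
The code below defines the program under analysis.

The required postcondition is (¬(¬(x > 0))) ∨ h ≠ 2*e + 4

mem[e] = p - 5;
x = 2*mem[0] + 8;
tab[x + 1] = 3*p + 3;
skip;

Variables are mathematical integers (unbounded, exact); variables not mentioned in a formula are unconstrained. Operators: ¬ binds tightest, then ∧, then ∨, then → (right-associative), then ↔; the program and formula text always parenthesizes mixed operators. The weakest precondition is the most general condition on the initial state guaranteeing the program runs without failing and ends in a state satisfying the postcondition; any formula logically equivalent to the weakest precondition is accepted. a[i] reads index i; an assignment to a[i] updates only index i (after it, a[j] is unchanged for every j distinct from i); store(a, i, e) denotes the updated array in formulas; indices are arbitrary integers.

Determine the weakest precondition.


Working backward. After the program, the postcondition (¬(¬(x > 0))) ∨ h ≠ 2*e + 4 must hold; in canonical form it is x > 0 ∨ h ≠ 2*e + 4.
Before skip: x > 0 ∨ h ≠ 2*e + 4
Before tab[x + 1] := 3*p + 3: x > 0 ∨ h ≠ 2*e + 4
Before x := 2*mem[0] + 8: 2*mem[0] > -8 ∨ h ≠ 2*e + 4
Before mem[e] := p - 5: 2*store(mem, e, p - 5)[0] > -8 ∨ h ≠ 2*e + 4
Answer: WP = 2*store(mem, e, p - 5)[0] > -8 ∨ h ≠ 2*e + 4


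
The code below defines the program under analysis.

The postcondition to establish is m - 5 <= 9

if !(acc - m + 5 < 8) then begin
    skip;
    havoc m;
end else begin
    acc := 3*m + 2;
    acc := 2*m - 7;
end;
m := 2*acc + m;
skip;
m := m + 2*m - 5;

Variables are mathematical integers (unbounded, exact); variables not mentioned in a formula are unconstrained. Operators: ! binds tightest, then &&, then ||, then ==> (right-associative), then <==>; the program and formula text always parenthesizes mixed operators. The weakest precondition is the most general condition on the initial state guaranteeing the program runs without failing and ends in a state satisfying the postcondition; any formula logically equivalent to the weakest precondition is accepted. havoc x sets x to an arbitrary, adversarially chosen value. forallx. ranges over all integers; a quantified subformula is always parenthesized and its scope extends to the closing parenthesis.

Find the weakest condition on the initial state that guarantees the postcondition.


Working backward. After the program, the postcondition m - 5 <= 9 must hold; in canonical form it is m <= 14.
Before m := m + 2*m - 5: 3*m <= 19
Before skip: 3*m <= 19
Before m := 2*acc + m: 6*acc + 3*m <= 19
Then branch requires forall m_1. 6*acc + 3*m_1 <= 19; else branch requires 15*m <= 61.
Before the if: ((!(acc < m + 3)) ==> (forall m_1. 6*acc + 3*m_1 <= 19)) && (acc < m + 3 ==> 15*m <= 61)
Answer: WP = ((!(acc < m + 3)) ==> (forall m_1. 6*acc + 3*m_1 <= 19)) && (acc < m + 3 ==> 15*m <= 61)


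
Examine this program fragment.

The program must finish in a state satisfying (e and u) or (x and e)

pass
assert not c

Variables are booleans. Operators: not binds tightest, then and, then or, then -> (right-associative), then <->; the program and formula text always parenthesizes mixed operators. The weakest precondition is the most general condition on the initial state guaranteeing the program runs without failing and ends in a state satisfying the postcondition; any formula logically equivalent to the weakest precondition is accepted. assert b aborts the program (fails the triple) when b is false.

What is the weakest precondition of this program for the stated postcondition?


Working backward. After the program, (e and u) or (x and e) must hold.
Before assert not c: (not c) and ((e and u) or (x and e))
Before skip: (not c) and ((e and u) or (x and e))
Answer: WP = (not c) and ((e and u) or (x and e))


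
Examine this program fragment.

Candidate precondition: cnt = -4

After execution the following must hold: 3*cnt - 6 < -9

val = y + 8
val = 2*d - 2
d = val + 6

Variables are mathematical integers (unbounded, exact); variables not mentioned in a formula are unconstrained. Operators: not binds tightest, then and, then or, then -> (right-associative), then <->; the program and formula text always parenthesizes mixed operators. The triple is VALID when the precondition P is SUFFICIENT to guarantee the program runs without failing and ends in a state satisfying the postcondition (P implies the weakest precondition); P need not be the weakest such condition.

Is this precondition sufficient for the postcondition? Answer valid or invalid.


Working backward. After the program, the postcondition 3*cnt - 6 < -9 must hold; in canonical form it is 3*cnt < -3.
Before d := val + 6: 3*cnt < -3
Before val := 2*d - 2: 3*cnt < -3
Before val := y + 8: 3*cnt < -3
The weakest precondition is 3*cnt < -3.
Check whether cnt = -4 implies it.
Every state satisfying the precondition satisfies the weakest precondition: the implication holds.
Answer: valid


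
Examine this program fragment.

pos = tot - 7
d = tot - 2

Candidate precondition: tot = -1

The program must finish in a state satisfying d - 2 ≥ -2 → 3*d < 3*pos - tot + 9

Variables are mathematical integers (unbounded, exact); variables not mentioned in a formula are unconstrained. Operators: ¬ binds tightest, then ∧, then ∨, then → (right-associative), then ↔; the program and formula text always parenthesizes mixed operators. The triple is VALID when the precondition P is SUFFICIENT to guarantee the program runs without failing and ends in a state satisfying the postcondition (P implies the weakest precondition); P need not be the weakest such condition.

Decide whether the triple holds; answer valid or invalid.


Working backward. After the program, the postcondition d - 2 ≥ -2 → 3*d < 3*pos - tot + 9 must hold; in canonical form it is d ≥ 0 → 3*d + tot < 3*pos + 9.
Before d := tot - 2: tot ≥ 2 → 4*tot < 3*pos + 15
Before pos := tot - 7: tot ≥ 2 → tot < -6
The weakest precondition is tot ≥ 2 → tot < -6.
Check whether tot = -1 implies it.
Every state satisfying the precondition satisfies the weakest precondition: the implication holds.
Answer: valid


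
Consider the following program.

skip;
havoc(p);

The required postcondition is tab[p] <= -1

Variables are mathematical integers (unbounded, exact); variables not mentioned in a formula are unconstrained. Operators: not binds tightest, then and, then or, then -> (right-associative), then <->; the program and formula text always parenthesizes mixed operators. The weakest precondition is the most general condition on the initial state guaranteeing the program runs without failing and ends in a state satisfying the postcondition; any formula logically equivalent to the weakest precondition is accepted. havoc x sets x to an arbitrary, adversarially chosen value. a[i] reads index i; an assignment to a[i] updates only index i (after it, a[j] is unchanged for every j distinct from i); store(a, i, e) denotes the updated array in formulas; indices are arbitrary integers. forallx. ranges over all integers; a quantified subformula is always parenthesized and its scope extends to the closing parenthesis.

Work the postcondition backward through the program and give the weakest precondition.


Working backward. After the program, tab[p] <= -1 must hold.
Before havoc p: forall p_1. tab[p_1] <= -1
Before skip: forall p_1. tab[p_1] <= -1
Answer: WP = forall p_1. tab[p_1] <= -1


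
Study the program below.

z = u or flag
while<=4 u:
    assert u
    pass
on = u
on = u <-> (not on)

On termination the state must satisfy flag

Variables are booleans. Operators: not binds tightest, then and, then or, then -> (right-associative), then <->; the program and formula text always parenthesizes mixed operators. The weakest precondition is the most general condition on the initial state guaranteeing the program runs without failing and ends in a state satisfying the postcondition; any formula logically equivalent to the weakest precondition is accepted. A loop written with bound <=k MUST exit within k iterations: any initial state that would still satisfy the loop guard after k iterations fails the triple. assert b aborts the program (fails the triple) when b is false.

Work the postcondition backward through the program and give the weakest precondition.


Working backward. After the program, flag must hold.
Before on := u <-> (not on): flag
Before on := u: flag
Before the loop (bound <=4), unroll the exhaustion recursion (WP_0 = exit-now case; WP_j = one more guarded iteration, up to j = 4):
  WP_0: (not u) and flag
  WP_1: (not u) and ((not u) -> flag)
  WP_2: (not u) and ((not u) -> flag)
  WP_3: (not u) and ((not u) -> flag)
  WP_4: (not u) and ((not u) -> flag)
So before the loop: (not u) and ((not u) -> flag)
Before z := u or flag: (not u) and ((not u) -> flag)
Answer: WP = (not u) and ((not u) -> flag)


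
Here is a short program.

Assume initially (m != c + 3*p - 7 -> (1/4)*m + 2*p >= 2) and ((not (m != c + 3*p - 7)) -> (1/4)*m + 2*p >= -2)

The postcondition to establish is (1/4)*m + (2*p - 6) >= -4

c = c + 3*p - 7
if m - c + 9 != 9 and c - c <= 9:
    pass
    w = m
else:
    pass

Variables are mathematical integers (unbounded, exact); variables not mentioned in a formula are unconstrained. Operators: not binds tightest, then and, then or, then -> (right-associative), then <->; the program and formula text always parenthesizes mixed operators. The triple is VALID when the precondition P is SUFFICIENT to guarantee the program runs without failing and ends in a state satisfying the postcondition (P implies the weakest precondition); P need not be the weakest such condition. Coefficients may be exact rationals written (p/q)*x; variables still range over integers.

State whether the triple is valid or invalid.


Working backward. After the program, the postcondition (1/4)*m + (2*p - 6) >= -4 must hold; in canonical form it is (1/4)*m + 2*p >= 2.
Then branch requires (1/4)*m + 2*p >= 2; else branch requires (1/4)*m + 2*p >= 2.
Before the if: (m != c -> (1/4)*m + 2*p >= 2) and ((not (m != c)) -> (1/4)*m + 2*p >= 2)
Before c := c + 3*p - 7: (m != c + 3*p - 7 -> (1/4)*m + 2*p >= 2) and ((not (m != c + 3*p - 7)) -> (1/4)*m + 2*p >= 2)
The weakest precondition is (m != c + 3*p - 7 -> (1/4)*m + 2*p >= 2) and ((not (m != c + 3*p - 7)) -> (1/4)*m + 2*p >= 2).
Check whether (m != c + 3*p - 7 -> (1/4)*m + 2*p >= 2) and ((not (m != c + 3*p - 7)) -> (1/4)*m + 2*p >= -2) implies it.
Countermodel: at the initial state c = -1, m = -8, p = 0, the precondition holds but the weakest precondition fails.
Answer: invalid


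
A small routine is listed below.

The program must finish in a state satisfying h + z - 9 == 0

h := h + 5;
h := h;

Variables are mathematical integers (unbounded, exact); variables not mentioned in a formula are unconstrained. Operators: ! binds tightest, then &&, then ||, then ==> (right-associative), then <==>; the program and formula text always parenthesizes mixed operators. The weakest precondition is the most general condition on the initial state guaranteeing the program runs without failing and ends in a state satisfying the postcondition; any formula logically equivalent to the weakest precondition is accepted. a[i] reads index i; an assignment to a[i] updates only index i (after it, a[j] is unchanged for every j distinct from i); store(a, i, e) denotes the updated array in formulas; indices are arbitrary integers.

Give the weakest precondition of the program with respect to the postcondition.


Working backward. After the program, the postcondition h + z - 9 == 0 must hold; in canonical form it is h + z == 9.
Before h := h: h + z == 9
Before h := h + 5: h + z == 4
Answer: WP = h + z == 4


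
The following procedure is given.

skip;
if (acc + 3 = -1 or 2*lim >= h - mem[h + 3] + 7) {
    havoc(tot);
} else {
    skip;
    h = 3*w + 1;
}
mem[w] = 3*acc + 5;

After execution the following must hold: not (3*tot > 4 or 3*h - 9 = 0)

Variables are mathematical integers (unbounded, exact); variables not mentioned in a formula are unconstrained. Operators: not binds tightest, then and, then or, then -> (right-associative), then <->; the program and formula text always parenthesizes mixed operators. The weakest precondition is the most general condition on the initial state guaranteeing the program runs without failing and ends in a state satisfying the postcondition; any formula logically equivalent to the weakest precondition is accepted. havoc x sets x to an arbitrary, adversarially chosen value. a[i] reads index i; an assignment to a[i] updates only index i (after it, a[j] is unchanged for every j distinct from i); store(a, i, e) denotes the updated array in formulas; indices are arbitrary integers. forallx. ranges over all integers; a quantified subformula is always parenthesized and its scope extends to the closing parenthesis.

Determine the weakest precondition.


Working backward. After the program, the postcondition not (3*tot > 4 or 3*h - 9 = 0) must hold; in canonical form it is not (3*tot > 4 or 3*h = 9).
Before mem[w] := 3*acc + 5: not (3*tot > 4 or 3*h = 9)
Then branch requires forall tot_1. (not (3*tot_1 > 4 or 3*h = 9)); else branch requires not (3*tot > 4 or 9*w = 6).
Before the if: ((acc = -4 or mem[h + 3] + 2*lim >= h + 7) -> (forall tot_1. (not (3*tot_1 > 4 or 3*h = 9)))) and ((not (acc = -4 or mem[h + 3] + 2*lim >= h + 7)) -> (not (3*tot > 4 or 9*w = 6)))
Before skip: ((acc = -4 or mem[h + 3] + 2*lim >= h + 7) -> (forall tot_1. (not (3*tot_1 > 4 or 3*h = 9)))) and ((not (acc = -4 or mem[h + 3] + 2*lim >= h + 7)) -> (not (3*tot > 4 or 9*w = 6)))
Answer: WP = ((acc = -4 or mem[h + 3] + 2*lim >= h + 7) -> (forall tot_1. (not (3*tot_1 > 4 or 3*h = 9)))) and ((not (acc = -4 or mem[h + 3] + 2*lim >= h + 7)) -> (not (3*tot > 4 or 9*w = 6)))


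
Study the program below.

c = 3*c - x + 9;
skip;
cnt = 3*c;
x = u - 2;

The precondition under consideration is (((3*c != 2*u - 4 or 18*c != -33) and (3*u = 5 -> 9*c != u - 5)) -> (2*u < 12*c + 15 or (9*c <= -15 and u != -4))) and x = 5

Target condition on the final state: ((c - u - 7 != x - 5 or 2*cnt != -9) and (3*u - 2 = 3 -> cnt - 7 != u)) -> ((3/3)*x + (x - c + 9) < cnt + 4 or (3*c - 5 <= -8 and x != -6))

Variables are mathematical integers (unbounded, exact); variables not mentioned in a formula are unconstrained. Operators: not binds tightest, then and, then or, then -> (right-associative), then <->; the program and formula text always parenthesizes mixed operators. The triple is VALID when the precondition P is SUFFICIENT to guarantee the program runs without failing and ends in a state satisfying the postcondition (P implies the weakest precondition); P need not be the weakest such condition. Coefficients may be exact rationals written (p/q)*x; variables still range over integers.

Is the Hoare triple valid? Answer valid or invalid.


Working backward. After the program, the postcondition ((c - u - 7 != x - 5 or 2*cnt != -9) and (3*u - 2 = 3 -> cnt - 7 != u)) -> ((3/3)*x + (x - c + 9) < cnt + 4 or (3*c - 5 <= -8 and x != -6)) must hold; in canonical form it is ((c != u + x + 2 or 2*cnt != -9) and (3*u = 5 -> cnt != u + 7)) -> (2*x < c + cnt - 5 or (3*c <= -3 and x != -6)).
Before x := u - 2: ((c != 2*u or 2*cnt != -9) and (3*u = 5 -> cnt != u + 7)) -> (2*u < c + cnt - 1 or (3*c <= -3 and u != -4))
Before cnt := 3*c: ((c != 2*u or 6*c != -9) and (3*u = 5 -> 3*c != u + 7)) -> (2*u < 4*c - 1 or (3*c <= -3 and u != -4))
Before skip: ((c != 2*u or 6*c != -9) and (3*u = 5 -> 3*c != u + 7)) -> (2*u < 4*c - 1 or (3*c <= -3 and u != -4))
Before c := 3*c - x + 9: ((3*c != 2*u + x - 9 or 18*c != 6*x - 63) and (3*u = 5 -> 9*c != u + 3*x - 20)) -> (2*u + 4*x < 12*c + 35 or (9*c <= 3*x - 30 and u != -4))
The weakest precondition is ((3*c != 2*u + x - 9 or 18*c != 6*x - 63) and (3*u = 5 -> 9*c != u + 3*x - 20)) -> (2*u + 4*x < 12*c + 35 or (9*c <= 3*x - 30 and u != -4)).
Check whether (((3*c != 2*u - 4 or 18*c != -33) and (3*u = 5 -> 9*c != u - 5)) -> (2*u < 12*c + 15 or (9*c <= -15 and u != -4))) and x = 5 implies it.
Every state satisfying the precondition satisfies the weakest precondition: the implication holds.
Answer: valid
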